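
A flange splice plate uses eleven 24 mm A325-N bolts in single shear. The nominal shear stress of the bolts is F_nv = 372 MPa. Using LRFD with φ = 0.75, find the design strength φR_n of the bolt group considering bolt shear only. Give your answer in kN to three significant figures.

1390 kN

A_b = π × 24² / 4 = 452.4 mm².
R_n = F_nv · A_b · n · n_s = 372 × 452.4 × 11 × 1 / 1000 = 1851 kN.
Design strength φR_n = 0.75 × 1851 = 1390 kN.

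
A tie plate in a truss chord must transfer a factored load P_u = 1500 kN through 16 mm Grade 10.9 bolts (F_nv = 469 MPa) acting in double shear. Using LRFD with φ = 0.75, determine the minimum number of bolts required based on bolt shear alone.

11 bolts

A_b = π·16²/4 = 201.1 mm².
Per-bolt design strength φR_n = 0.75 × 469 × 201.1 × 2 / 1000 = 141.4 kN.
n ≥ 1500 / 141.4 = 10.6 → use 11 bolts.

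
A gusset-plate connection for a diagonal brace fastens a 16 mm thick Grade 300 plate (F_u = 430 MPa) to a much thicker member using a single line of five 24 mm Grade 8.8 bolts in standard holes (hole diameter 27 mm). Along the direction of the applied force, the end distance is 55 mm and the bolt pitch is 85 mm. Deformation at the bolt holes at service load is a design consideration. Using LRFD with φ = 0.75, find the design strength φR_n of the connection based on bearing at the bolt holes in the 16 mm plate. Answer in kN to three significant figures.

Per bolt r_n = 1.2 l_c t F_u ≤ 2.4 d t F_u; upper limit = 2.4 × 24 × 16 × 430 / 1000 = 396.3 kN.
Edge bolt: l_c = 55 − 27/2 = 41.5 mm → 1.2 × 41.5 × 16 × 430 / 1000 = 342.6 → r_n = 342.6 kN.
Interior bolts: l_c = 85 − 27 = 58 mm → 1.2 × 58 × 16 × 430 / 1000 = 478.8 → r_n = 396.3 kN.
R_n = 1 × 342.6 + 4 × 396.3 = 1928 kN.
Design strength φR_n = 0.75 × 1928 = 1450 kN.

1450 kN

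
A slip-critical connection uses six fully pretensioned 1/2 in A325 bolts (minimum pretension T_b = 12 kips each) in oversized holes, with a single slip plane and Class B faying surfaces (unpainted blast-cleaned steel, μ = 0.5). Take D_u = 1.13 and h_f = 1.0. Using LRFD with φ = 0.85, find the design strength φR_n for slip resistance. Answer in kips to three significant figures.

34.6 kips

R_n = μ · D_u · h_f · T_b · n_s · n_b = 0.5 × 1.13 × 1.0 × 12 × 1 × 6 = 40.68 kips.
Design strength φR_n = 0.85 × 40.68 = 34.6 kips.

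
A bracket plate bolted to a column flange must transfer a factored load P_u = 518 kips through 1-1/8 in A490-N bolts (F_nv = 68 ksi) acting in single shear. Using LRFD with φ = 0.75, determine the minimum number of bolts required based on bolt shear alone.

A_b = π·1.125²/4 = 0.994 in².
Per-bolt design strength φR_n = 0.75 × 68 × 0.994 × 1 = 50.69 kips.
n ≥ 518 / 50.69 = 10.22 → use 11 bolts.

11 bolts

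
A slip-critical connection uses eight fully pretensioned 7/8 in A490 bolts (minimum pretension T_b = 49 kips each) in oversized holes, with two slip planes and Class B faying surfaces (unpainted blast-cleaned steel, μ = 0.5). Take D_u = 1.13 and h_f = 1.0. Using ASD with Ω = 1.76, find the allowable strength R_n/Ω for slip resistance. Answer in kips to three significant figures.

252 kips

R_n = μ · D_u · h_f · T_b · n_s · n_b = 0.5 × 1.13 × 1.0 × 49 × 2 × 8 = 443 kips.
Allowable strength R_n/Ω = 443 / 1.76 = 252 kips.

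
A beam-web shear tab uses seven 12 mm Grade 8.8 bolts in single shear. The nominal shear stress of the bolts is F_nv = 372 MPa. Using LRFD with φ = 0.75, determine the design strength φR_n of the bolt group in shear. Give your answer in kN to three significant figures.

221 kN

A_b = π × 12² / 4 = 113.1 mm².
R_n = F_nv · A_b · n · n_s = 372 × 113.1 × 7 × 1 / 1000 = 294.5 kN.
Design strength φR_n = 0.75 × 294.5 = 221 kN.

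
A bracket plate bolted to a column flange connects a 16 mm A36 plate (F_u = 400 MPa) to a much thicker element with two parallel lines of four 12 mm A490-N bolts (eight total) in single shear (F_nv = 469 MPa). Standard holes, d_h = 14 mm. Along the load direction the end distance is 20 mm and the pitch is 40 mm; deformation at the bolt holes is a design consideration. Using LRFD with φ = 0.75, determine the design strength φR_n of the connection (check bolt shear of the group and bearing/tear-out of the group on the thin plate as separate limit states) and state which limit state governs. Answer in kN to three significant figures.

318 kN (bolt shear governs)

Bolt shear: A_b = π·12²/4 = 113.1 mm²; R_n = 469 × 113.1 × 8 × 1 / 1000 = 424.3 kN → 0.75 × 424.3 = 318 kN.
Bearing (1.2 l_c t F_u ≤ 2.4 d t F_u): upper limit = 2.4·12·16·400 / 1000 = 184.3 kN.
  Edge l_c = 20 − 14/2 = 13 → r_n = 99.84 kN; interior l_c = 40 − 14 = 26 → r_n = 184.3 kN.
  R_n,bearing = 2·99.84 + 6·184.3 = 1306 kN → 0.75 × 1306 = 979 kN.
Bolt shear governs: 318 kN.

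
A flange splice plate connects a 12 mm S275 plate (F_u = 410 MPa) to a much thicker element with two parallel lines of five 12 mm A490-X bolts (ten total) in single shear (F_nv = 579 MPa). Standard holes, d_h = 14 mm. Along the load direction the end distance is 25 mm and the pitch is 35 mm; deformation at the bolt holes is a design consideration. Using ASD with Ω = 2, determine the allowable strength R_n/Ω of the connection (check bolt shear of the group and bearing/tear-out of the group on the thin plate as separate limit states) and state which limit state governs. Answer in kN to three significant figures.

Bolt shear: A_b = π·12²/4 = 113.1 mm²; R_n = 579 × 113.1 × 10 × 1 / 1000 = 654.8 kN → 654.8 / 2 = 327 kN.
Bearing (1.2 l_c t F_u ≤ 2.4 d t F_u): upper limit = 2.4·12·12·410 / 1000 = 141.7 kN.
  Edge l_c = 25 − 14/2 = 18 → r_n = 106.3 kN; interior l_c = 35 − 14 = 21 → r_n = 124 kN.
  R_n,bearing = 2·106.3 + 8·124 = 1204 kN → 1204 / 2 = 602 kN.
Bolt shear governs: 327 kN.

327 kN (bolt shear governs)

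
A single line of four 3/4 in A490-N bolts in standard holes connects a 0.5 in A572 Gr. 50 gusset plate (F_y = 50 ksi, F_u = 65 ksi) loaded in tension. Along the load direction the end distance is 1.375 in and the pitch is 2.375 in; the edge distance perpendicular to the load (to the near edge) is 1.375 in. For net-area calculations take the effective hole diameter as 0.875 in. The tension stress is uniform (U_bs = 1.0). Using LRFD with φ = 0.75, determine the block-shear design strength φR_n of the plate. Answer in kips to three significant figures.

Shear plane L_v = 1.375 + 3·2.375 = 8.5 in; A_gv = 8.5 × 0.5 = 4.25 in².
A_nv = (8.5 − 3.5·0.875) × 0.5 = 2.719 in².
A_nt = (1.375 − 0.5·0.875) × 0.5 = 0.4688 in².
0.6 F_u A_nv = 106 kips; 0.6 F_y A_gv = 127.5 kips → shear rupture governs the shear term.
R_n = 106 + 1.0 × 65 × 0.4688 = 136.5 kips.
Design strength φR_n = 0.75 × 136.5 = 102 kips.

102 kips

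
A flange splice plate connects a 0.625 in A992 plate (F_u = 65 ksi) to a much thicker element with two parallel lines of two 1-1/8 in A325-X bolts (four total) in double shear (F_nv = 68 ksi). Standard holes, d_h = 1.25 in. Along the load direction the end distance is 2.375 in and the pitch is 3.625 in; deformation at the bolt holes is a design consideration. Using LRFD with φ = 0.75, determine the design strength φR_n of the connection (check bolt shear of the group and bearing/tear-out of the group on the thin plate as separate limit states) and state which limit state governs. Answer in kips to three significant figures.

292 kips (bearing governs)

Bolt shear: A_b = π·1.125²/4 = 0.994 in²; R_n = 68 × 0.994 × 4 × 2 = 540.7 kips → 0.75 × 540.7 = 406 kips.
Bearing (1.2 l_c t F_u ≤ 2.4 d t F_u): upper limit = 2.4·1.125·0.625·65 = 109.7 kips.
  Edge l_c = 2.375 − 1.25/2 = 1.75 → r_n = 85.31 kips; interior l_c = 3.625 − 1.25 = 2.375 → r_n = 109.7 kips.
  R_n,bearing = 2·85.31 + 2·109.7 = 390 kips → 0.75 × 390 = 292 kips.
Bearing governs: 292 kips.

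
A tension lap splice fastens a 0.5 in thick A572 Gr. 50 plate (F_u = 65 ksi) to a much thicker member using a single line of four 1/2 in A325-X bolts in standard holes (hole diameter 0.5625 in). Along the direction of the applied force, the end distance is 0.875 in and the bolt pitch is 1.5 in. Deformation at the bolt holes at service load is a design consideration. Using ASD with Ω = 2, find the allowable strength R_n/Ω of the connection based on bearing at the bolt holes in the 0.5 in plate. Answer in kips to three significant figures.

66.4 kips

Per bolt r_n = 1.2 l_c t F_u ≤ 2.4 d t F_u; upper limit = 2.4 × 0.5 × 0.5 × 65 = 39 kips.
Edge bolt: l_c = 0.875 − 0.5625/2 = 0.5938 in → 1.2 × 0.5938 × 0.5 × 65 = 23.16 → r_n = 23.16 kips.
Interior bolts: l_c = 1.5 − 0.5625 = 0.9375 in → 1.2 × 0.9375 × 0.5 × 65 = 36.56 → r_n = 36.56 kips.
R_n = 1 × 23.16 + 3 × 36.56 = 132.8 kips.
Allowable strength R_n/Ω = 132.8 / 2 = 66.4 kips.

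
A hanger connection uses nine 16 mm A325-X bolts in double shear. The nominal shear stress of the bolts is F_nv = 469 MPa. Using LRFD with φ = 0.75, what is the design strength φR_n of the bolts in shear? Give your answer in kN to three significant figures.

A_b = π × 16² / 4 = 201.1 mm².
R_n = F_nv · A_b · n · n_s = 469 × 201.1 × 9 × 2 / 1000 = 1697 kN.
Design strength φR_n = 0.75 × 1697 = 1270 kN.

1270 kN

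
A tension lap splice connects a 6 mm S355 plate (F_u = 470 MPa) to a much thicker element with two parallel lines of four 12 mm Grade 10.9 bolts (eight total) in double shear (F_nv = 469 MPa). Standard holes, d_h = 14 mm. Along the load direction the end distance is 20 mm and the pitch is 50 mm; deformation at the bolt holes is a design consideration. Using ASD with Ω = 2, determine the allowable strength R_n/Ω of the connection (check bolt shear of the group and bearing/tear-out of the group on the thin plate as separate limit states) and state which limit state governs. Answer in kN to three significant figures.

Bolt shear: A_b = π·12²/4 = 113.1 mm²; R_n = 469 × 113.1 × 8 × 2 / 1000 = 848.7 kN → 848.7 / 2 = 424 kN.
Bearing (1.2 l_c t F_u ≤ 2.4 d t F_u): upper limit = 2.4·12·6·470 / 1000 = 81.22 kN.
  Edge l_c = 20 − 14/2 = 13 → r_n = 43.99 kN; interior l_c = 50 − 14 = 36 → r_n = 81.22 kN.
  R_n,bearing = 2·43.99 + 6·81.22 = 575.3 kN → 575.3 / 2 = 288 kN.
Bearing governs: 288 kN.

288 kN (bearing governs)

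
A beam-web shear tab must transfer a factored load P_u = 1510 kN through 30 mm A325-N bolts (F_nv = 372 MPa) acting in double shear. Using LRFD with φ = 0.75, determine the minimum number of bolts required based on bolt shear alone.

A_b = π·30²/4 = 706.9 mm².
Per-bolt design strength φR_n = 0.75 × 372 × 706.9 × 2 / 1000 = 394.4 kN.
n ≥ 1510 / 394.4 = 3.828 → use 4 bolts.

4 bolts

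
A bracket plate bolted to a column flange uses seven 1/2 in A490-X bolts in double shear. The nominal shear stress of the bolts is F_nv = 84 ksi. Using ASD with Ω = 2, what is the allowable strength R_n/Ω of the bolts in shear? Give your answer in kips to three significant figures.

115 kips

A_b = π × 0.5² / 4 = 0.1963 in².
R_n = F_nv · A_b · n · n_s = 84 × 0.1963 × 7 × 2 = 230.9 kips.
Allowable strength R_n/Ω = 230.9 / 2 = 115 kips.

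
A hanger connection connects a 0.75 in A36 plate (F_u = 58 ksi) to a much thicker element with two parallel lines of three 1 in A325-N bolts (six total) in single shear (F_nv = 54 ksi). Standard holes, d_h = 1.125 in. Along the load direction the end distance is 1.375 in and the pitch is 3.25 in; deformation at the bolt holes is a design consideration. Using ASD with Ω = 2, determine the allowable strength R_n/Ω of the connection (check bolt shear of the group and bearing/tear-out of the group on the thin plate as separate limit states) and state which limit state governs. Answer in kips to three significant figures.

127 kips (bolt shear governs)

Bolt shear: A_b = π·1²/4 = 0.7854 in²; R_n = 54 × 0.7854 × 6 × 1 = 254.5 kips → 254.5 / 2 = 127 kips.
Bearing (1.2 l_c t F_u ≤ 2.4 d t F_u): upper limit = 2.4·1·0.75·58 = 104.4 kips.
  Edge l_c = 1.375 − 1.125/2 = 0.8125 → r_n = 42.41 kips; interior l_c = 3.25 − 1.125 = 2.125 → r_n = 104.4 kips.
  R_n,bearing = 2·42.41 + 4·104.4 = 502.4 kips → 502.4 / 2 = 251 kips.
Bolt shear governs: 127 kips.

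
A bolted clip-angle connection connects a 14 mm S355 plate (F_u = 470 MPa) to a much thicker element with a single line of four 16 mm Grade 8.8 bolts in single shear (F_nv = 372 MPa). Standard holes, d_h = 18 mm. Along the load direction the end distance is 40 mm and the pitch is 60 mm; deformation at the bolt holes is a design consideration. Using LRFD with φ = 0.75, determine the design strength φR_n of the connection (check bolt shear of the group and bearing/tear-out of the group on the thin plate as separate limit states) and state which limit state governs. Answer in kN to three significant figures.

224 kN (bolt shear governs)

Bolt shear: A_b = π·16²/4 = 201.1 mm²; R_n = 372 × 201.1 × 4 × 1 / 1000 = 299.2 kN → 0.75 × 299.2 = 224 kN.
Bearing (1.2 l_c t F_u ≤ 2.4 d t F_u): upper limit = 2.4·16·14·470 / 1000 = 252.7 kN.
  Edge l_c = 40 − 18/2 = 31 → r_n = 244.8 kN; interior l_c = 60 − 18 = 42 → r_n = 252.7 kN.
  R_n,bearing = 1·244.8 + 3·252.7 = 1003 kN → 0.75 × 1003 = 752 kN.
Bolt shear governs: 224 kN.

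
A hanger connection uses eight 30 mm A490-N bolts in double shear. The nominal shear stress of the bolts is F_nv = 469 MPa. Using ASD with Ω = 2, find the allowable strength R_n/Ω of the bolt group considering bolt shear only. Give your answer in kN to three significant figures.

2650 kN

A_b = π × 30² / 4 = 706.9 mm².
R_n = F_nv · A_b · n · n_s = 469 × 706.9 × 8 × 2 / 1000 = 5304 kN.
Allowable strength R_n/Ω = 5304 / 2 = 2650 kN.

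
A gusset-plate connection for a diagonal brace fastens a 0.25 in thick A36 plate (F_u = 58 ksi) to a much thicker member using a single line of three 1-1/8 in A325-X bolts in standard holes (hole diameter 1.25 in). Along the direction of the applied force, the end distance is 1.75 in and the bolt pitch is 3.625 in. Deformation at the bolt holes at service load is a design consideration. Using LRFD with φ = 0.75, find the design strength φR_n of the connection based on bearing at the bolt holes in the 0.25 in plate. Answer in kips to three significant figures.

73.4 kips

Per bolt r_n = 1.2 l_c t F_u ≤ 2.4 d t F_u; upper limit = 2.4 × 1.125 × 0.25 × 58 = 39.15 kips.
Edge bolt: l_c = 1.75 − 1.25/2 = 1.125 in → 1.2 × 1.125 × 0.25 × 58 = 19.57 → r_n = 19.57 kips.
Interior bolts: l_c = 3.625 − 1.25 = 2.375 in → 1.2 × 2.375 × 0.25 × 58 = 41.33 → r_n = 39.15 kips.
R_n = 1 × 19.57 + 2 × 39.15 = 97.88 kips.
Design strength φR_n = 0.75 × 97.88 = 73.4 kips.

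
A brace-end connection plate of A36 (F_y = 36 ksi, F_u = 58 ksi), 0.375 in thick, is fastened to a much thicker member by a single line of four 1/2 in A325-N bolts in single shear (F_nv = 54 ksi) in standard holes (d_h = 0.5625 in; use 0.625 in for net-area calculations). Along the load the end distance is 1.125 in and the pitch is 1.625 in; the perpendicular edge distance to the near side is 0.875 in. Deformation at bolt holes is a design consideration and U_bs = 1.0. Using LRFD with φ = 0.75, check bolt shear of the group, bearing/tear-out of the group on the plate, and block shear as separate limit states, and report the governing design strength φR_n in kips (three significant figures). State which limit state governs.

Bolt shear: A_b = π·0.5²/4 = 0.1963 in²; R_n = 54 × 0.1963 × 4 × 1 = 42.41 kips → 0.75 × 42.41 = 31.8 kips.
Bearing: edge l_c = 0.8438, r_n = 22.02 kips; interior l_c = 1.062, r_n = 26.1 kips; R_n = 22.02 + 3·26.1 = 100.3 kips → 75.2 kips.
Block shear: A_gv = 2.25, A_nv = 1.43, A_nt = 0.2109 in²; R_n = min(0.6F_uA_nv, 0.6F_yA_gv) + U_bs·F_u·A_nt = 60.83 kips → 45.6 kips.
Bolt shear governs: 31.8 kips.

31.8 kips (bolt shear governs)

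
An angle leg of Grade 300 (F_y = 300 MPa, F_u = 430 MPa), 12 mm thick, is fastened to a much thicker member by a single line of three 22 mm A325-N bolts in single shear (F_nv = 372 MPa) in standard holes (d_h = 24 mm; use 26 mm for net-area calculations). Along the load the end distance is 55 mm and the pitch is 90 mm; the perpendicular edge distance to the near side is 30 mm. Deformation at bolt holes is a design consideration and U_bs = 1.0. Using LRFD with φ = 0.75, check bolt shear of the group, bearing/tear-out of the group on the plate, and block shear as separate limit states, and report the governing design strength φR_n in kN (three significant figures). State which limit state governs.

Bolt shear: A_b = π·22²/4 = 380.1 mm²; R_n = 372 × 380.1 × 3 × 1 / 1000 = 424.2 kN → 0.75 × 424.2 = 318 kN.
Bearing: edge l_c = 43, r_n = 266.3 kN; interior l_c = 66, r_n = 272.4 kN; R_n = 266.3 + 2·272.4 = 811.2 kN → 608 kN.
Block shear: A_gv = 2820, A_nv = 2040, A_nt = 204 mm²; R_n = min(0.6F_uA_nv, 0.6F_yA_gv) + U_bs·F_u·A_nt = 595.3 kN → 446 kN.
Bolt shear governs: 318 kN.

318 kN (bolt shear governs)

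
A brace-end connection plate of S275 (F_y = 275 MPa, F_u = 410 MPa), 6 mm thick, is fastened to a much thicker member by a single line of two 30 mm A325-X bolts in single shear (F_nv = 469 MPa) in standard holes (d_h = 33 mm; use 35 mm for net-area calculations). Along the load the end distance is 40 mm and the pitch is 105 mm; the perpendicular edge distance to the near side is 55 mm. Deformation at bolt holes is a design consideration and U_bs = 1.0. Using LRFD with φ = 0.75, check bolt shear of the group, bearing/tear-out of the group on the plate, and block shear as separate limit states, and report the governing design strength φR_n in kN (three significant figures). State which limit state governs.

172 kN (block shear governs)

Bolt shear: A_b = π·30²/4 = 706.9 mm²; R_n = 469 × 706.9 × 2 × 1 / 1000 = 663 kN → 0.75 × 663 = 497 kN.
Bearing: edge l_c = 23.5, r_n = 69.37 kN; interior l_c = 72, r_n = 177.1 kN; R_n = 69.37 + 1·177.1 = 246.5 kN → 185 kN.
Block shear: A_gv = 870, A_nv = 555, A_nt = 225 mm²; R_n = min(0.6F_uA_nv, 0.6F_yA_gv) + U_bs·F_u·A_nt = 228.8 kN → 172 kN.
Block shear governs: 172 kN.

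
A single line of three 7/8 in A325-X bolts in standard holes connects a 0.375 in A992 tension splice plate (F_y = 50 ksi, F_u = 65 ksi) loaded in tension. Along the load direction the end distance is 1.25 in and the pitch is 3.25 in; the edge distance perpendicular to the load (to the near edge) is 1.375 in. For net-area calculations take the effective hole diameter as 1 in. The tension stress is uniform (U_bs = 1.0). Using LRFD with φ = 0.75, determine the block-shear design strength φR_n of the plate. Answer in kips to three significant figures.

73.6 kips

Shear plane L_v = 1.25 + 2·3.25 = 7.75 in; A_gv = 7.75 × 0.375 = 2.906 in².
A_nv = (7.75 − 2.5·1) × 0.375 = 1.969 in².
A_nt = (1.375 − 0.5·1) × 0.375 = 0.3281 in².
0.6 F_u A_nv = 76.78 kips; 0.6 F_y A_gv = 87.19 kips → shear rupture governs the shear term.
R_n = 76.78 + 1.0 × 65 × 0.3281 = 98.11 kips.
Design strength φR_n = 0.75 × 98.11 = 73.6 kips.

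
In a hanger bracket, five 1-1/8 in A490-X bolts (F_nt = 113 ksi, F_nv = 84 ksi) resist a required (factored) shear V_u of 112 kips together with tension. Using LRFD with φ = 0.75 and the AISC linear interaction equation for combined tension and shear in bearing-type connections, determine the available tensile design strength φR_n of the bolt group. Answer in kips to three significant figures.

A_b = π·1.125²/4 = 0.994 in²; f_rv = 112 / (5 × 0.994) = 22.53 ksi.
F'_nt = 1.3 F_nt − (F_nt / φF_nv) f_rv = 1.3·113 − (113/(0.75·84))·22.53 = 106.5 ksi, capped at F_nt → F'_nt = 106.5 ksi.
R_n = F'_nt · A_b · n = 106.5 × 0.994 × 5 = 529.2 kips.
Design strength φR_n = 0.75 × 529.2 = 397 kips.

397 kips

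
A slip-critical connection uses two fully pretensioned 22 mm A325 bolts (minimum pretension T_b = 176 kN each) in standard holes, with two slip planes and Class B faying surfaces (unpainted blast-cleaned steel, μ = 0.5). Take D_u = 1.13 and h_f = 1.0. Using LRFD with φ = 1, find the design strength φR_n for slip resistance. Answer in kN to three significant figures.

398 kN

R_n = μ · D_u · h_f · T_b · n_s · n_b = 0.5 × 1.13 × 1.0 × 176 × 2 × 2 = 397.8 kN.
Design strength φR_n = 1 × 397.8 = 398 kN.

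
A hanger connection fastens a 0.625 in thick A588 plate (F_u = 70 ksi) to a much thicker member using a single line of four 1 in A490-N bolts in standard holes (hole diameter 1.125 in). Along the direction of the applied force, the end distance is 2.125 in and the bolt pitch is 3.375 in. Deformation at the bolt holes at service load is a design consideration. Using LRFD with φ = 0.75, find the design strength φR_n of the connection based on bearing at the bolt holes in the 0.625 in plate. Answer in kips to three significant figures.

Per bolt r_n = 1.2 l_c t F_u ≤ 2.4 d t F_u; upper limit = 2.4 × 1 × 0.625 × 70 = 105 kips.
Edge bolt: l_c = 2.125 − 1.125/2 = 1.562 in → 1.2 × 1.562 × 0.625 × 70 = 82.03 → r_n = 82.03 kips.
Interior bolts: l_c = 3.375 − 1.125 = 2.25 in → 1.2 × 2.25 × 0.625 × 70 = 118.1 → r_n = 105 kips.
R_n = 1 × 82.03 + 3 × 105 = 397 kips.
Design strength φR_n = 0.75 × 397 = 298 kips.

298 kips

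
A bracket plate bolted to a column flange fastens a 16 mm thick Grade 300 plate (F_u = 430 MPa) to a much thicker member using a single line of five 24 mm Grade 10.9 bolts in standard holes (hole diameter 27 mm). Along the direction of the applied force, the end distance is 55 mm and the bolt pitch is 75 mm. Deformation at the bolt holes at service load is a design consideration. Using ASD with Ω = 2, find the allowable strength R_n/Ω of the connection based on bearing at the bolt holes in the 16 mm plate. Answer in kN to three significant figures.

964 kN

Per bolt r_n = 1.2 l_c t F_u ≤ 2.4 d t F_u; upper limit = 2.4 × 24 × 16 × 430 / 1000 = 396.3 kN.
Edge bolt: l_c = 55 − 27/2 = 41.5 mm → 1.2 × 41.5 × 16 × 430 / 1000 = 342.6 → r_n = 342.6 kN.
Interior bolts: l_c = 75 − 27 = 48 mm → 1.2 × 48 × 16 × 430 / 1000 = 396.3 → r_n = 396.3 kN.
R_n = 1 × 342.6 + 4 × 396.3 = 1928 kN.
Allowable strength R_n/Ω = 1928 / 2 = 964 kN.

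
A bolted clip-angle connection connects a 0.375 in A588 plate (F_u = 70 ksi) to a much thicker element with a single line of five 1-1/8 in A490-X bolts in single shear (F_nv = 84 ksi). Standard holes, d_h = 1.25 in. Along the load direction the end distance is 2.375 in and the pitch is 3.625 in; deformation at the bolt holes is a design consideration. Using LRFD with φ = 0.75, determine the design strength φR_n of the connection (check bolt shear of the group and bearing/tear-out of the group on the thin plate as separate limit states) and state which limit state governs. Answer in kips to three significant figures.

Bolt shear: A_b = π·1.125²/4 = 0.994 in²; R_n = 84 × 0.994 × 5 × 1 = 417.5 kips → 0.75 × 417.5 = 313 kips.
Bearing (1.2 l_c t F_u ≤ 2.4 d t F_u): upper limit = 2.4·1.125·0.375·70 = 70.88 kips.
  Edge l_c = 2.375 − 1.25/2 = 1.75 → r_n = 55.13 kips; interior l_c = 3.625 − 1.25 = 2.375 → r_n = 70.88 kips.
  R_n,bearing = 1·55.13 + 4·70.88 = 338.6 kips → 0.75 × 338.6 = 254 kips.
Bearing governs: 254 kips.

254 kips (bearing governs)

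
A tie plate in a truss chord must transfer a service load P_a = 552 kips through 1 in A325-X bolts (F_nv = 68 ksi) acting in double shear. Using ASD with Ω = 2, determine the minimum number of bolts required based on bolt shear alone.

11 bolts

A_b = π·1²/4 = 0.7854 in².
Per-bolt allowable strength R_n/Ω = 68 × 0.7854 × 2 / 2 = 53.41 kips.
n ≥ 552 / 53.41 = 10.34 → use 11 bolts.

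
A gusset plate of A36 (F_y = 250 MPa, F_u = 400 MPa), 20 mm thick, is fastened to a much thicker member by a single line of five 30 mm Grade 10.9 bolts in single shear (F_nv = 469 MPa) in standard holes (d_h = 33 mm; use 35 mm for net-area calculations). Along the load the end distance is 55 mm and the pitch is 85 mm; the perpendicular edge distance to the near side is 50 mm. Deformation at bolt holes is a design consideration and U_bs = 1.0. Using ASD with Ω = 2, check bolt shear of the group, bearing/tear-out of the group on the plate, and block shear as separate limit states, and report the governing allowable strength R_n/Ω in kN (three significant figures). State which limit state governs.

700 kN (block shear governs)

Bolt shear: A_b = π·30²/4 = 706.9 mm²; R_n = 469 × 706.9 × 5 × 1 / 1000 = 1658 kN → 1658 / 2 = 829 kN.
Bearing: edge l_c = 38.5, r_n = 369.6 kN; interior l_c = 52, r_n = 499.2 kN; R_n = 369.6 + 4·499.2 = 2366 kN → 1180 kN.
Block shear: A_gv = 7900, A_nv = 4750, A_nt = 650 mm²; R_n = min(0.6F_uA_nv, 0.6F_yA_gv) + U_bs·F_u·A_nt = 1400 kN → 700 kN.
Block shear governs: 700 kN.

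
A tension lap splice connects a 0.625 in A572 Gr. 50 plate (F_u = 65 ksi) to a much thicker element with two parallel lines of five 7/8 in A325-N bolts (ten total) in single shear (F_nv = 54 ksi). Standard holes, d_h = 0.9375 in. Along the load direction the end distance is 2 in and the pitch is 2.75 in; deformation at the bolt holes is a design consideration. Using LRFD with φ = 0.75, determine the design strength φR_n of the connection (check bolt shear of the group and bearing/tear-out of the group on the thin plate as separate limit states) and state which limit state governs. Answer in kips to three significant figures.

Bolt shear: A_b = π·0.875²/4 = 0.6013 in²; R_n = 54 × 0.6013 × 10 × 1 = 324.7 kips → 0.75 × 324.7 = 244 kips.
Bearing (1.2 l_c t F_u ≤ 2.4 d t F_u): upper limit = 2.4·0.875·0.625·65 = 85.31 kips.
  Edge l_c = 2 − 0.9375/2 = 1.531 → r_n = 74.65 kips; interior l_c = 2.75 − 0.9375 = 1.812 → r_n = 85.31 kips.
  R_n,bearing = 2·74.65 + 8·85.31 = 831.8 kips → 0.75 × 831.8 = 624 kips.
Bolt shear governs: 244 kips.

244 kips (bolt shear governs)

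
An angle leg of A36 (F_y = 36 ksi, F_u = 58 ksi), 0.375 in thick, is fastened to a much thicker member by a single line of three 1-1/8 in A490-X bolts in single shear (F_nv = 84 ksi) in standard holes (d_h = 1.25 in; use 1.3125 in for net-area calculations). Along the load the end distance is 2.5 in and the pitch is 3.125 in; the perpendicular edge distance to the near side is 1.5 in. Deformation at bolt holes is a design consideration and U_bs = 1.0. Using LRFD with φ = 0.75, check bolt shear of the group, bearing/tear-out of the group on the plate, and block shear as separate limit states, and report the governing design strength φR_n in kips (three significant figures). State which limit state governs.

Bolt shear: A_b = π·1.125²/4 = 0.994 in²; R_n = 84 × 0.994 × 3 × 1 = 250.5 kips → 0.75 × 250.5 = 188 kips.
Bearing: edge l_c = 1.875, r_n = 48.94 kips; interior l_c = 1.875, r_n = 48.94 kips; R_n = 48.94 + 2·48.94 = 146.8 kips → 110 kips.
Block shear: A_gv = 3.281, A_nv = 2.051, A_nt = 0.3164 in²; R_n = min(0.6F_uA_nv, 0.6F_yA_gv) + U_bs·F_u·A_nt = 89.23 kips → 66.9 kips.
Block shear governs: 66.9 kips.

66.9 kips (block shear governs)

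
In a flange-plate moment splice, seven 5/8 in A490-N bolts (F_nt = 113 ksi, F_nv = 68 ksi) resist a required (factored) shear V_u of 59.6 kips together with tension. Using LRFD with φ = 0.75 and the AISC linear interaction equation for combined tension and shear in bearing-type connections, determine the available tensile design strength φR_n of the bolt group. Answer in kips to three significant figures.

138 kips

A_b = π·0.625²/4 = 0.3068 in²; f_rv = 59.6 / (7 × 0.3068) = 27.75 ksi.
F'_nt = 1.3 F_nt − (F_nt / φF_nv) f_rv = 1.3·113 − (113/(0.75·68))·27.75 = 85.41 ksi, capped at F_nt → F'_nt = 85.41 ksi.
R_n = F'_nt · A_b · n = 85.41 × 0.3068 × 7 = 183.4 kips.
Design strength φR_n = 0.75 × 183.4 = 138 kips.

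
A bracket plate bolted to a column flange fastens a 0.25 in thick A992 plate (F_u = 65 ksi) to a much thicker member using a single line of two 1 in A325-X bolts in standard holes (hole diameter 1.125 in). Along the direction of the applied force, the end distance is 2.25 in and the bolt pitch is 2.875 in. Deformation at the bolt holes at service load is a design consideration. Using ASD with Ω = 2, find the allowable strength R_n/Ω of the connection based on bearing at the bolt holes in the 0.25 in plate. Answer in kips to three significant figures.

33.5 kips

Per bolt r_n = 1.2 l_c t F_u ≤ 2.4 d t F_u; upper limit = 2.4 × 1 × 0.25 × 65 = 39 kips.
Edge bolt: l_c = 2.25 − 1.125/2 = 1.688 in → 1.2 × 1.688 × 0.25 × 65 = 32.91 → r_n = 32.91 kips.
Interior bolts: l_c = 2.875 − 1.125 = 1.75 in → 1.2 × 1.75 × 0.25 × 65 = 34.12 → r_n = 34.12 kips.
R_n = 1 × 32.91 + 1 × 34.12 = 67.03 kips.
Allowable strength R_n/Ω = 67.03 / 2 = 33.5 kips.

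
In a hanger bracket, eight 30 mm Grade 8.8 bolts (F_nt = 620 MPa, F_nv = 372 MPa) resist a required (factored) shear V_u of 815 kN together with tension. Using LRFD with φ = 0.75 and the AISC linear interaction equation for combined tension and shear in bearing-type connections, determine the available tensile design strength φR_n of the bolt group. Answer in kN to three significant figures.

A_b = π·30²/4 = 706.9 mm²; f_rv = 815 × 1000 / (8 × 706.9) = 144.1 MPa.
F'_nt = 1.3 F_nt − (F_nt / φF_nv) f_rv = 1.3·620 − (620/(0.75·372))·144.1 = 485.7 MPa, capped at F_nt → F'_nt = 485.7 MPa.
R_n = F'_nt · A_b · n = 485.7 × 706.9 × 8 / 1000 = 2747 kN.
Design strength φR_n = 0.75 × 2747 = 2060 kN.

2060 kN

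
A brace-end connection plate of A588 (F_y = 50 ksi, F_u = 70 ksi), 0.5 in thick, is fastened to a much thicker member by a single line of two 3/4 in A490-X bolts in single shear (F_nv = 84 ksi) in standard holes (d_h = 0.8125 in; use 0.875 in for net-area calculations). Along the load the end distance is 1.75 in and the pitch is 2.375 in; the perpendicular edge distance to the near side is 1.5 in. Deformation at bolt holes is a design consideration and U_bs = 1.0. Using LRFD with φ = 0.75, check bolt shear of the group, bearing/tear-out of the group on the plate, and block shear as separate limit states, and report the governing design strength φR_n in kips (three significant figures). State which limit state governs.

55.7 kips (bolt shear governs)

Bolt shear: A_b = π·0.75²/4 = 0.4418 in²; R_n = 84 × 0.4418 × 2 × 1 = 74.22 kips → 0.75 × 74.22 = 55.7 kips.
Bearing: edge l_c = 1.344, r_n = 56.44 kips; interior l_c = 1.562, r_n = 63 kips; R_n = 56.44 + 1·63 = 119.4 kips → 89.6 kips.
Block shear: A_gv = 2.062, A_nv = 1.406, A_nt = 0.5312 in²; R_n = min(0.6F_uA_nv, 0.6F_yA_gv) + U_bs·F_u·A_nt = 96.25 kips → 72.2 kips.
Bolt shear governs: 55.7 kips.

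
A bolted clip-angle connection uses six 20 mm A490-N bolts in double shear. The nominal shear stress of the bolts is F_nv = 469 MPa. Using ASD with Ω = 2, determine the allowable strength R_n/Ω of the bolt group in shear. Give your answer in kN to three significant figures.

884 kN

A_b = π × 20² / 4 = 314.2 mm².
R_n = F_nv · A_b · n · n_s = 469 × 314.2 × 6 × 2 / 1000 = 1768 kN.
Allowable strength R_n/Ω = 1768 / 2 = 884 kN.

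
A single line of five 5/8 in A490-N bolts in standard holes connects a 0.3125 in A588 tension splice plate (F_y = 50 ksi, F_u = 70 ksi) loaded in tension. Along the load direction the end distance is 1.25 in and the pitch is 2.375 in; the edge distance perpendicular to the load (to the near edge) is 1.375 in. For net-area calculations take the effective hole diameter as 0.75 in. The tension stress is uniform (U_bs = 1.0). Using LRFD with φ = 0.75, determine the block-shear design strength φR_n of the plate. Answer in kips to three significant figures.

89 kips

Shear plane L_v = 1.25 + 4·2.375 = 10.75 in; A_gv = 10.75 × 0.3125 = 3.359 in².
A_nv = (10.75 − 4.5·0.75) × 0.3125 = 2.305 in².
A_nt = (1.375 − 0.5·0.75) × 0.3125 = 0.3125 in².
0.6 F_u A_nv = 96.8 kips; 0.6 F_y A_gv = 100.8 kips → shear rupture governs the shear term.
R_n = 96.8 + 1.0 × 70 × 0.3125 = 118.7 kips.
Design strength φR_n = 0.75 × 118.7 = 89 kips.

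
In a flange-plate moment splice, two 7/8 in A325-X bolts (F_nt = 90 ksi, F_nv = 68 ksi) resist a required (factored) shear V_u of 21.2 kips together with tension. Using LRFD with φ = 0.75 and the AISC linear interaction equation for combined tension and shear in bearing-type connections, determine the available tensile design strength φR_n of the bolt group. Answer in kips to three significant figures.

77.5 kips

A_b = π·0.875²/4 = 0.6013 in²; f_rv = 21.2 / (2 × 0.6013) = 17.63 ksi.
F'_nt = 1.3 F_nt − (F_nt / φF_nv) f_rv = 1.3·90 − (90/(0.75·68))·17.63 = 85.89 ksi, capped at F_nt → F'_nt = 85.89 ksi.
R_n = F'_nt · A_b · n = 85.89 × 0.6013 × 2 = 103.3 kips.
Design strength φR_n = 0.75 × 103.3 = 77.5 kips.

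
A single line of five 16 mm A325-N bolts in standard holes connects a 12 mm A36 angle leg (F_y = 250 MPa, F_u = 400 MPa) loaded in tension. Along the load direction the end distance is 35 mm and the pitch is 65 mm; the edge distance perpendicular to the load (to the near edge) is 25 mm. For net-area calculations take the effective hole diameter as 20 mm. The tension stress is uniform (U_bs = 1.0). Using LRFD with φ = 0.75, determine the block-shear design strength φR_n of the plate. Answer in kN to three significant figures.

Shear plane L_v = 35 + 4·65 = 295 mm; A_gv = 295 × 12 = 3540 mm².
A_nv = (295 − 4.5·20) × 12 = 2460 mm².
A_nt = (25 − 0.5·20) × 12 = 180 mm².
0.6 F_u A_nv = 590.4 kN; 0.6 F_y A_gv = 531 kN → shear yielding governs the shear term.
R_n = 531 + 1.0 × 400 × 180 / 1000 = 603 kN.
Design strength φR_n = 0.75 × 603 = 452 kN.

452 kN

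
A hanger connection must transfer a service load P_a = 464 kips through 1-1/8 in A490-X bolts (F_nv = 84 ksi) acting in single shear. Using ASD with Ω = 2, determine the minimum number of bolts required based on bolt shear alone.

A_b = π·1.125²/4 = 0.994 in².
Per-bolt allowable strength R_n/Ω = 84 × 0.994 × 1 / 2 = 41.75 kips.
n ≥ 464 / 41.75 = 11.11 → use 12 bolts.

12 bolts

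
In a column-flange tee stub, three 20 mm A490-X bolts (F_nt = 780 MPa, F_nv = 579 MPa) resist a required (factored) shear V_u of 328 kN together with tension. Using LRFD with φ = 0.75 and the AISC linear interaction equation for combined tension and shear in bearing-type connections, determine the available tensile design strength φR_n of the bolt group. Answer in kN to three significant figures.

A_b = π·20²/4 = 314.2 mm²; f_rv = 328 × 1000 / (3 × 314.2) = 348 MPa.
F'_nt = 1.3 F_nt − (F_nt / φF_nv) f_rv = 1.3·780 − (780/(0.75·579))·348 = 388.9 MPa, capped at F_nt → F'_nt = 388.9 MPa.
R_n = F'_nt · A_b · n = 388.9 × 314.2 × 3 / 1000 = 366.5 kN.
Design strength φR_n = 0.75 × 366.5 = 275 kN.

275 kN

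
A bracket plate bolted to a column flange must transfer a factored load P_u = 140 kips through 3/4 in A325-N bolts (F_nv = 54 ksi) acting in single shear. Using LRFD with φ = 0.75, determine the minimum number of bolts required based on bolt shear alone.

A_b = π·0.75²/4 = 0.4418 in².
Per-bolt design strength φR_n = 0.75 × 54 × 0.4418 × 1 = 17.89 kips.
n ≥ 140 / 17.89 = 7.825 → use 8 bolts.

8 bolts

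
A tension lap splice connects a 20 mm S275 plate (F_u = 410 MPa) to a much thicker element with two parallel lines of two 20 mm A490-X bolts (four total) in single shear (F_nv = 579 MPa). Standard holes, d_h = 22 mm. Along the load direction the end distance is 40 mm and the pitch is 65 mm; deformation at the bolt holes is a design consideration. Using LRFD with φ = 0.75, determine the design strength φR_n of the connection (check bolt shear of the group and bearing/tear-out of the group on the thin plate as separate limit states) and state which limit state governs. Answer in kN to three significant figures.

Bolt shear: A_b = π·20²/4 = 314.2 mm²; R_n = 579 × 314.2 × 4 × 1 / 1000 = 727.6 kN → 0.75 × 727.6 = 546 kN.
Bearing (1.2 l_c t F_u ≤ 2.4 d t F_u): upper limit = 2.4·20·20·410 / 1000 = 393.6 kN.
  Edge l_c = 40 − 22/2 = 29 → r_n = 285.4 kN; interior l_c = 65 − 22 = 43 → r_n = 393.6 kN.
  R_n,bearing = 2·285.4 + 2·393.6 = 1358 kN → 0.75 × 1358 = 1020 kN.
Bolt shear governs: 546 kN.

546 kN (bolt shear governs)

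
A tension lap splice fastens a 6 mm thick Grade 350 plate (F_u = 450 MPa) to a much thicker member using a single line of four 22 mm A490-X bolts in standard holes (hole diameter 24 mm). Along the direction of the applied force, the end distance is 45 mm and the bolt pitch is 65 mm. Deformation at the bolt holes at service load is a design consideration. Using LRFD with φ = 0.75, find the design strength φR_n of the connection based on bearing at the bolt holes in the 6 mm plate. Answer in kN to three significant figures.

379 kN

Per bolt r_n = 1.2 l_c t F_u ≤ 2.4 d t F_u; upper limit = 2.4 × 22 × 6 × 450 / 1000 = 142.6 kN.
Edge bolt: l_c = 45 − 24/2 = 33 mm → 1.2 × 33 × 6 × 450 / 1000 = 106.9 → r_n = 106.9 kN.
Interior bolts: l_c = 65 − 24 = 41 mm → 1.2 × 41 × 6 × 450 / 1000 = 132.8 → r_n = 132.8 kN.
R_n = 1 × 106.9 + 3 × 132.8 = 505.4 kN.
Design strength φR_n = 0.75 × 505.4 = 379 kN.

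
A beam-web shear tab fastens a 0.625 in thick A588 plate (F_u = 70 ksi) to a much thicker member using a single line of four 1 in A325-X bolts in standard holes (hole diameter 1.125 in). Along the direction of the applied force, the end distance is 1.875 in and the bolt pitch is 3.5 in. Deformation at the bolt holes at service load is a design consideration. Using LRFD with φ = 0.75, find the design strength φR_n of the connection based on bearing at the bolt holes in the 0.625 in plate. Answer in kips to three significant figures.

Per bolt r_n = 1.2 l_c t F_u ≤ 2.4 d t F_u; upper limit = 2.4 × 1 × 0.625 × 70 = 105 kips.
Edge bolt: l_c = 1.875 − 1.125/2 = 1.312 in → 1.2 × 1.312 × 0.625 × 70 = 68.91 → r_n = 68.91 kips.
Interior bolts: l_c = 3.5 − 1.125 = 2.375 in → 1.2 × 2.375 × 0.625 × 70 = 124.7 → r_n = 105 kips.
R_n = 1 × 68.91 + 3 × 105 = 383.9 kips.
Design strength φR_n = 0.75 × 383.9 = 288 kips.

288 kips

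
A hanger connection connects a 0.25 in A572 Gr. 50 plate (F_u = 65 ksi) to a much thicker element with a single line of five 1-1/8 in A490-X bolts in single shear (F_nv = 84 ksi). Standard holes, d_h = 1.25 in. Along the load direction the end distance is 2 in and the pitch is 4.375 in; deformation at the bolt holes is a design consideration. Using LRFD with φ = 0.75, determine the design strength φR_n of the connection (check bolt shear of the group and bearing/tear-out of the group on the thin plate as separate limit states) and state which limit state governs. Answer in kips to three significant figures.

Bolt shear: A_b = π·1.125²/4 = 0.994 in²; R_n = 84 × 0.994 × 5 × 1 = 417.5 kips → 0.75 × 417.5 = 313 kips.
Bearing (1.2 l_c t F_u ≤ 2.4 d t F_u): upper limit = 2.4·1.125·0.25·65 = 43.87 kips.
  Edge l_c = 2 − 1.25/2 = 1.375 → r_n = 26.81 kips; interior l_c = 4.375 − 1.25 = 3.125 → r_n = 43.87 kips.
  R_n,bearing = 1·26.81 + 4·43.87 = 202.3 kips → 0.75 × 202.3 = 152 kips.
Bearing governs: 152 kips.

152 kips (bearing governs)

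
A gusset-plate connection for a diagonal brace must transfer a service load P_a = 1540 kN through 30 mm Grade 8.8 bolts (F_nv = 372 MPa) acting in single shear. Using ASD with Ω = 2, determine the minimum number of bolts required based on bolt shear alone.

A_b = π·30²/4 = 706.9 mm².
Per-bolt allowable strength R_n/Ω = 372 × 706.9 × 1 / 1000 / 2 = 131.5 kN.
n ≥ 1540 / 131.5 = 11.71 → use 12 bolts.

12 bolts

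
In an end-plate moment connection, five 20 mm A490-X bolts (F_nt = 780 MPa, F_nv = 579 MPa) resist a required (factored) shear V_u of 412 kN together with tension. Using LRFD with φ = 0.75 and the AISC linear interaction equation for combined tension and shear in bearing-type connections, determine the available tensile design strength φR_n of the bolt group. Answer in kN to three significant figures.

A_b = π·20²/4 = 314.2 mm²; f_rv = 412 × 1000 / (5 × 314.2) = 262.3 MPa.
F'_nt = 1.3 F_nt − (F_nt / φF_nv) f_rv = 1.3·780 − (780/(0.75·579))·262.3 = 542.9 MPa, capped at F_nt → F'_nt = 542.9 MPa.
R_n = F'_nt · A_b · n = 542.9 × 314.2 × 5 / 1000 = 852.8 kN.
Design strength φR_n = 0.75 × 852.8 = 640 kN.

640 kN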